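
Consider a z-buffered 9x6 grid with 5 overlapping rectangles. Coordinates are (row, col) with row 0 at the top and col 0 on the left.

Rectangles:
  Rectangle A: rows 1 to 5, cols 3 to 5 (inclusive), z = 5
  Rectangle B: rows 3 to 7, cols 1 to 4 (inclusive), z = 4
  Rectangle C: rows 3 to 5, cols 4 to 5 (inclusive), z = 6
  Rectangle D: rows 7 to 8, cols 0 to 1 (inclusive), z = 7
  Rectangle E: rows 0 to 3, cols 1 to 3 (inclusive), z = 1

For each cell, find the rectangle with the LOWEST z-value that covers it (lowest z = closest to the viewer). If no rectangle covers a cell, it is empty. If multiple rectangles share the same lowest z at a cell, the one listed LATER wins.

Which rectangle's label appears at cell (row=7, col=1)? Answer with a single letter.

Check cell (7,1):
  A: rows 1-5 cols 3-5 -> outside (row miss)
  B: rows 3-7 cols 1-4 z=4 -> covers; best now B (z=4)
  C: rows 3-5 cols 4-5 -> outside (row miss)
  D: rows 7-8 cols 0-1 z=7 -> covers; best now B (z=4)
  E: rows 0-3 cols 1-3 -> outside (row miss)
Winner: B at z=4

Answer: B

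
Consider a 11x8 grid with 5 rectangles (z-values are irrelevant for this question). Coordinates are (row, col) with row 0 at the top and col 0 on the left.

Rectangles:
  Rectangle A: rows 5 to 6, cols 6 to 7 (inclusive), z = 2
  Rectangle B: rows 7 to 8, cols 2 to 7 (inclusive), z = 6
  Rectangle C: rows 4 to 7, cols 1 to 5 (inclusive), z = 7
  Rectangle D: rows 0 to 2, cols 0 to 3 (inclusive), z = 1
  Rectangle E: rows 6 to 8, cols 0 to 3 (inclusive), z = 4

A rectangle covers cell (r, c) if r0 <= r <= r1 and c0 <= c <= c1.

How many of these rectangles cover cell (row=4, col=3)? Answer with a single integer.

Answer: 1

Derivation:
Check cell (4,3):
  A: rows 5-6 cols 6-7 -> outside (row miss)
  B: rows 7-8 cols 2-7 -> outside (row miss)
  C: rows 4-7 cols 1-5 -> covers
  D: rows 0-2 cols 0-3 -> outside (row miss)
  E: rows 6-8 cols 0-3 -> outside (row miss)
Count covering = 1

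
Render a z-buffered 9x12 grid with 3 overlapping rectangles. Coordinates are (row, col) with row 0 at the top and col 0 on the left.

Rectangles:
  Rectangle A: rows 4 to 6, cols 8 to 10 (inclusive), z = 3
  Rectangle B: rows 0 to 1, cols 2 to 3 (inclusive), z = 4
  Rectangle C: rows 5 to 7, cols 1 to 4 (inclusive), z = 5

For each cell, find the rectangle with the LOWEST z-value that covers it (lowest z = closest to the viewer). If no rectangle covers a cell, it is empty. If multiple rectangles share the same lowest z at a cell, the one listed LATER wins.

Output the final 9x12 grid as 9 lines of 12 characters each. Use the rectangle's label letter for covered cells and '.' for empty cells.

..BB........
..BB........
............
............
........AAA.
.CCCC...AAA.
.CCCC...AAA.
.CCCC.......
............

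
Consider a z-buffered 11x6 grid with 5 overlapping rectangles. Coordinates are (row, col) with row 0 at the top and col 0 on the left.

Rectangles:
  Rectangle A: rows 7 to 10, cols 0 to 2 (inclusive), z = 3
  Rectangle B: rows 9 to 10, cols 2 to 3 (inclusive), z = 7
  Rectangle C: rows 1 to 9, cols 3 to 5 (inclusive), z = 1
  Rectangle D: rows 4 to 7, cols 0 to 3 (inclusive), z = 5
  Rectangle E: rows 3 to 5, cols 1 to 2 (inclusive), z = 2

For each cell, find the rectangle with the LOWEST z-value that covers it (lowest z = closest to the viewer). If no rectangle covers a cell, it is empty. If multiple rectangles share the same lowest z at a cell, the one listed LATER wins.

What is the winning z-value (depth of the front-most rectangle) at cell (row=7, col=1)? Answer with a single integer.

Check cell (7,1):
  A: rows 7-10 cols 0-2 z=3 -> covers; best now A (z=3)
  B: rows 9-10 cols 2-3 -> outside (row miss)
  C: rows 1-9 cols 3-5 -> outside (col miss)
  D: rows 4-7 cols 0-3 z=5 -> covers; best now A (z=3)
  E: rows 3-5 cols 1-2 -> outside (row miss)
Winner: A at z=3

Answer: 3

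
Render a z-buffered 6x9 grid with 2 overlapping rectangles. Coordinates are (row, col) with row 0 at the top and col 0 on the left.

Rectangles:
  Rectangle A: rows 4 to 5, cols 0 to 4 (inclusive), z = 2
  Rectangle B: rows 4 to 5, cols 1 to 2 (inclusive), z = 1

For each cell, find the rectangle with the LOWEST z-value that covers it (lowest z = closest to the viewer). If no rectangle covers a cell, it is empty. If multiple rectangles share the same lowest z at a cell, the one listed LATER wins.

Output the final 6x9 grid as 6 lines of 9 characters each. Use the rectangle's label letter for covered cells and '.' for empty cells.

.........
.........
.........
.........
ABBAA....
ABBAA....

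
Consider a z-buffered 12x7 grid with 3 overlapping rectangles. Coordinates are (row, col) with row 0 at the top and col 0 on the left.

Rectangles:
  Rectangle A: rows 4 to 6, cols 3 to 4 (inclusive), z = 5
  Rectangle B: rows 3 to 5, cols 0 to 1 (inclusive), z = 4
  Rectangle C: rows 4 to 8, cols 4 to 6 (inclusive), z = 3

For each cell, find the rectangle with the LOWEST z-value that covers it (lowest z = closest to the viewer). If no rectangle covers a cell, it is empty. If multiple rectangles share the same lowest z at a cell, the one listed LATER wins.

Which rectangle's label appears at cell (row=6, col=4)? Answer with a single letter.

Answer: C

Derivation:
Check cell (6,4):
  A: rows 4-6 cols 3-4 z=5 -> covers; best now A (z=5)
  B: rows 3-5 cols 0-1 -> outside (row miss)
  C: rows 4-8 cols 4-6 z=3 -> covers; best now C (z=3)
Winner: C at z=3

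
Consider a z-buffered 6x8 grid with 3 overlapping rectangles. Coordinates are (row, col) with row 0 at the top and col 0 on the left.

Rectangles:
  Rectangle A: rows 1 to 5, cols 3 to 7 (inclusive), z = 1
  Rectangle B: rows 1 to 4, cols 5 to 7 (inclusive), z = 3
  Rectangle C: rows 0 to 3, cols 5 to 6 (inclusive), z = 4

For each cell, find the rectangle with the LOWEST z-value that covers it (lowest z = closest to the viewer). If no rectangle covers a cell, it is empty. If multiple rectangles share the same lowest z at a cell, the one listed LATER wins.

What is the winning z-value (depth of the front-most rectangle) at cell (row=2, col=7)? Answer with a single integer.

Answer: 1

Derivation:
Check cell (2,7):
  A: rows 1-5 cols 3-7 z=1 -> covers; best now A (z=1)
  B: rows 1-4 cols 5-7 z=3 -> covers; best now A (z=1)
  C: rows 0-3 cols 5-6 -> outside (col miss)
Winner: A at z=1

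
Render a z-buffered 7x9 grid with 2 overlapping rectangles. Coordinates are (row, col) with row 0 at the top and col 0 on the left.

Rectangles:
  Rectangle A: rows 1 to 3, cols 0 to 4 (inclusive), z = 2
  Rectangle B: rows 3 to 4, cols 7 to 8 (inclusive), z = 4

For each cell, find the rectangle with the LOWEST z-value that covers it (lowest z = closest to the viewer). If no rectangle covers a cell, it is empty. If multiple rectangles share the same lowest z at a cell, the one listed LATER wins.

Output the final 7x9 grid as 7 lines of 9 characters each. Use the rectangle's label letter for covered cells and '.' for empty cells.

.........
AAAAA....
AAAAA....
AAAAA..BB
.......BB
.........
.........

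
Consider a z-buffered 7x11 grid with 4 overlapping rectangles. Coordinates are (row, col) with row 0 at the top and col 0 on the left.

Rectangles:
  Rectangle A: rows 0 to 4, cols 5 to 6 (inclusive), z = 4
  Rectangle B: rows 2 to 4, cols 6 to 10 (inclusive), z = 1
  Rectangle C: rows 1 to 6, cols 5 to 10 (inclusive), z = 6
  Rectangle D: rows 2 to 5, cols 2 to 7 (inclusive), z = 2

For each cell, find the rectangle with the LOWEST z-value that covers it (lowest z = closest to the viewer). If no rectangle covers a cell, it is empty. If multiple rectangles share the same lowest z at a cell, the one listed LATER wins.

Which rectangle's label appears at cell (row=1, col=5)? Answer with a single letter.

Check cell (1,5):
  A: rows 0-4 cols 5-6 z=4 -> covers; best now A (z=4)
  B: rows 2-4 cols 6-10 -> outside (row miss)
  C: rows 1-6 cols 5-10 z=6 -> covers; best now A (z=4)
  D: rows 2-5 cols 2-7 -> outside (row miss)
Winner: A at z=4

Answer: A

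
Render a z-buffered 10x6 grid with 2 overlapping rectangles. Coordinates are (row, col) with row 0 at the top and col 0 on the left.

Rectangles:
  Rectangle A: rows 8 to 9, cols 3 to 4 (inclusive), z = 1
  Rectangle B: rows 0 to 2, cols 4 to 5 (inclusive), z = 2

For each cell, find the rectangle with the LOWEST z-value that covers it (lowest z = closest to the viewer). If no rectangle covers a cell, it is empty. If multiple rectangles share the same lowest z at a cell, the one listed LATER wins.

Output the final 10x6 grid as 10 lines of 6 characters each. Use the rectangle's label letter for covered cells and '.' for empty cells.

....BB
....BB
....BB
......
......
......
......
......
...AA.
...AA.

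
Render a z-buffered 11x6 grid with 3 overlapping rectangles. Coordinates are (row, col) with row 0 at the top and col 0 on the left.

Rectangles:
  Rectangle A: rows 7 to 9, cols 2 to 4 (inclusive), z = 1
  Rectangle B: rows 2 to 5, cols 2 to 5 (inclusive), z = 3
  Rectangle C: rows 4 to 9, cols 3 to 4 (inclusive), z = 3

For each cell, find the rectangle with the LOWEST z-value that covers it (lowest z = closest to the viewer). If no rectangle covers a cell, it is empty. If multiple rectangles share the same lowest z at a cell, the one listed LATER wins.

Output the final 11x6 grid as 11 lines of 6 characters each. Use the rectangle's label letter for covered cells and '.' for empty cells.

......
......
..BBBB
..BBBB
..BCCB
..BCCB
...CC.
..AAA.
..AAA.
..AAA.
......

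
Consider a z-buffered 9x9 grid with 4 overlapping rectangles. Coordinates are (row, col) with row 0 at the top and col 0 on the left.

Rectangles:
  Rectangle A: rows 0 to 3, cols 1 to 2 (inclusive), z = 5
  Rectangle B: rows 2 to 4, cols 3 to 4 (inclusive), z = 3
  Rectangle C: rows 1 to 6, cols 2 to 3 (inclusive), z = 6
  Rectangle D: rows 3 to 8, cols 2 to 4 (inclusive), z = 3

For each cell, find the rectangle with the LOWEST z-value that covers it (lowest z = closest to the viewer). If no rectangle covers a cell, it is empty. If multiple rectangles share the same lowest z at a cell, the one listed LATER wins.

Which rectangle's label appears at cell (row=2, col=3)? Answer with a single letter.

Check cell (2,3):
  A: rows 0-3 cols 1-2 -> outside (col miss)
  B: rows 2-4 cols 3-4 z=3 -> covers; best now B (z=3)
  C: rows 1-6 cols 2-3 z=6 -> covers; best now B (z=3)
  D: rows 3-8 cols 2-4 -> outside (row miss)
Winner: B at z=3

Answer: B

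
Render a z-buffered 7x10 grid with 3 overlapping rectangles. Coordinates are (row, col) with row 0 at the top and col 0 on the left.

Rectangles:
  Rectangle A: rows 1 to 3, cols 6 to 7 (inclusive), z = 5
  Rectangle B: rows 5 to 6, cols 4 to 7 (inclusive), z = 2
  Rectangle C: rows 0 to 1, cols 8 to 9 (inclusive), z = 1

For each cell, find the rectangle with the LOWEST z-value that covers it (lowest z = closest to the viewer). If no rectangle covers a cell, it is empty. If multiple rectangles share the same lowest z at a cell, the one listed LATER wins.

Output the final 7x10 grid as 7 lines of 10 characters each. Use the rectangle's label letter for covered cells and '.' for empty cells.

........CC
......AACC
......AA..
......AA..
..........
....BBBB..
....BBBB..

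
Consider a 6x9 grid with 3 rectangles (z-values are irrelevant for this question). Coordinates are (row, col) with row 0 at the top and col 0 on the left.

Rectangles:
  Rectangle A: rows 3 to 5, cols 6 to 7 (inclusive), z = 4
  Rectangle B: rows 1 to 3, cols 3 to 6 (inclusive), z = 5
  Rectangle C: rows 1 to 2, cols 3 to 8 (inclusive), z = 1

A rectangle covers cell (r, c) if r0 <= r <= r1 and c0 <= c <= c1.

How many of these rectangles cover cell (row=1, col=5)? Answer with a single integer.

Check cell (1,5):
  A: rows 3-5 cols 6-7 -> outside (row miss)
  B: rows 1-3 cols 3-6 -> covers
  C: rows 1-2 cols 3-8 -> covers
Count covering = 2

Answer: 2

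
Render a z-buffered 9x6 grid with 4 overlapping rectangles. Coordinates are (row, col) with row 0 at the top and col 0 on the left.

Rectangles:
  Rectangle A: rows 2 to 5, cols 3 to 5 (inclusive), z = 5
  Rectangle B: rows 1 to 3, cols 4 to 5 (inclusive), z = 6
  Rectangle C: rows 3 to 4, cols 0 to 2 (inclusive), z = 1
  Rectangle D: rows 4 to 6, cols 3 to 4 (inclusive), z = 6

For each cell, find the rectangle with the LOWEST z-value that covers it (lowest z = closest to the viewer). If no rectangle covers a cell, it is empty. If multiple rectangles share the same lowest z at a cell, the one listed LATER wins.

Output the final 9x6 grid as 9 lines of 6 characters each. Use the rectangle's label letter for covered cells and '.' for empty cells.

......
....BB
...AAA
CCCAAA
CCCAAA
...AAA
...DD.
......
......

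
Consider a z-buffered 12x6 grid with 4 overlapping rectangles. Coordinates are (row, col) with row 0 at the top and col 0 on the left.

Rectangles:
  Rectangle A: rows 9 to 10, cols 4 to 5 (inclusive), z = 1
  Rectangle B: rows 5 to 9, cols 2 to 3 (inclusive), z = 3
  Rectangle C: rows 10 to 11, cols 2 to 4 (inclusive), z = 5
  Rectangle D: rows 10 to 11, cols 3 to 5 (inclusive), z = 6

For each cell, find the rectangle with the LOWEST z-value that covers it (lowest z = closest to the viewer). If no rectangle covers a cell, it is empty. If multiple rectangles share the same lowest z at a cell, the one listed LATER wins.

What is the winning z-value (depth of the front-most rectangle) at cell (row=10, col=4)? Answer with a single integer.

Check cell (10,4):
  A: rows 9-10 cols 4-5 z=1 -> covers; best now A (z=1)
  B: rows 5-9 cols 2-3 -> outside (row miss)
  C: rows 10-11 cols 2-4 z=5 -> covers; best now A (z=1)
  D: rows 10-11 cols 3-5 z=6 -> covers; best now A (z=1)
Winner: A at z=1

Answer: 1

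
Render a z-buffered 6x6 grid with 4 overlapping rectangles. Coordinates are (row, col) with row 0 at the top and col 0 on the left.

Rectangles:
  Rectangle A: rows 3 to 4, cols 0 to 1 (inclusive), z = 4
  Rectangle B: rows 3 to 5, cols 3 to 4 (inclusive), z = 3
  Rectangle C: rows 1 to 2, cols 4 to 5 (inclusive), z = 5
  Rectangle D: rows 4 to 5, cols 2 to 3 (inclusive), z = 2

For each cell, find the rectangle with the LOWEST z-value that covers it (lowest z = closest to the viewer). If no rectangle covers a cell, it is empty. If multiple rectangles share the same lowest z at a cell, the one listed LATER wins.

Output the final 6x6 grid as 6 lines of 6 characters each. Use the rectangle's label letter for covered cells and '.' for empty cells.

......
....CC
....CC
AA.BB.
AADDB.
..DDB.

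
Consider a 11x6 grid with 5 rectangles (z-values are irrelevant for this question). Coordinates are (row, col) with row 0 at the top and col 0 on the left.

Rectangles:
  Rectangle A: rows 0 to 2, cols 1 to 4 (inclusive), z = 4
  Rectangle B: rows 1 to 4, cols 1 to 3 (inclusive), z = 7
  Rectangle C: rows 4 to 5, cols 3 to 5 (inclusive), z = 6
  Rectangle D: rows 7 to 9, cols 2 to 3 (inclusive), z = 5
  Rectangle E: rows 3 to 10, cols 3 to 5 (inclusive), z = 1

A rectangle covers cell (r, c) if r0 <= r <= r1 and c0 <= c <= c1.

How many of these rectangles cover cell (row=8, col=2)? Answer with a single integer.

Check cell (8,2):
  A: rows 0-2 cols 1-4 -> outside (row miss)
  B: rows 1-4 cols 1-3 -> outside (row miss)
  C: rows 4-5 cols 3-5 -> outside (row miss)
  D: rows 7-9 cols 2-3 -> covers
  E: rows 3-10 cols 3-5 -> outside (col miss)
Count covering = 1

Answer: 1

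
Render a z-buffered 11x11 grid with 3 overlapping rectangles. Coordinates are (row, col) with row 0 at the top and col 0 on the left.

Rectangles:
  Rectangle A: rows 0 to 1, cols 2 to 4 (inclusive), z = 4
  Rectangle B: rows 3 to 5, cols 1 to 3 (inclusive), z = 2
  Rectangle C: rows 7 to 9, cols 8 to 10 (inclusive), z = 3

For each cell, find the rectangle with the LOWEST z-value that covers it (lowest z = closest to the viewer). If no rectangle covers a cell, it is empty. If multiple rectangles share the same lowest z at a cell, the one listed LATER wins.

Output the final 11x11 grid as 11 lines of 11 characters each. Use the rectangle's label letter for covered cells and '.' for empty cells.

..AAA......
..AAA......
...........
.BBB.......
.BBB.......
.BBB.......
...........
........CCC
........CCC
........CCC
...........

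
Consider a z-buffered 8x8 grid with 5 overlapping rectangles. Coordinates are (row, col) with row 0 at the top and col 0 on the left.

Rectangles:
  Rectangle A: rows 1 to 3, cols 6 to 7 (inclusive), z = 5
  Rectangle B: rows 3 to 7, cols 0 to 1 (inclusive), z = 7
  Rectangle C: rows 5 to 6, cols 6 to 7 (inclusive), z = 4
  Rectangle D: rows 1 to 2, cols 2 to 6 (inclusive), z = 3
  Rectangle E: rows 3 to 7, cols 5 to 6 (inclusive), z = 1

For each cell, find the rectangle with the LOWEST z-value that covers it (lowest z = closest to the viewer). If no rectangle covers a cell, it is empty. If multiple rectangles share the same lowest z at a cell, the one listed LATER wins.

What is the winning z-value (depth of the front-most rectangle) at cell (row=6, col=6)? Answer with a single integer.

Check cell (6,6):
  A: rows 1-3 cols 6-7 -> outside (row miss)
  B: rows 3-7 cols 0-1 -> outside (col miss)
  C: rows 5-6 cols 6-7 z=4 -> covers; best now C (z=4)
  D: rows 1-2 cols 2-6 -> outside (row miss)
  E: rows 3-7 cols 5-6 z=1 -> covers; best now E (z=1)
Winner: E at z=1

Answer: 1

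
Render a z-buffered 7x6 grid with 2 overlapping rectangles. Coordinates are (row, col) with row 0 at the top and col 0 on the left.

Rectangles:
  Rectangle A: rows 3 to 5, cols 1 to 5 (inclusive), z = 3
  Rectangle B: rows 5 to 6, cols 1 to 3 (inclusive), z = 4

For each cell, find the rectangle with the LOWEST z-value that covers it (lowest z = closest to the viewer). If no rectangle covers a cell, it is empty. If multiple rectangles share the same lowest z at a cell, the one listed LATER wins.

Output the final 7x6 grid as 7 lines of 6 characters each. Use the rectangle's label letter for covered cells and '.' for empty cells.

......
......
......
.AAAAA
.AAAAA
.AAAAA
.BBB..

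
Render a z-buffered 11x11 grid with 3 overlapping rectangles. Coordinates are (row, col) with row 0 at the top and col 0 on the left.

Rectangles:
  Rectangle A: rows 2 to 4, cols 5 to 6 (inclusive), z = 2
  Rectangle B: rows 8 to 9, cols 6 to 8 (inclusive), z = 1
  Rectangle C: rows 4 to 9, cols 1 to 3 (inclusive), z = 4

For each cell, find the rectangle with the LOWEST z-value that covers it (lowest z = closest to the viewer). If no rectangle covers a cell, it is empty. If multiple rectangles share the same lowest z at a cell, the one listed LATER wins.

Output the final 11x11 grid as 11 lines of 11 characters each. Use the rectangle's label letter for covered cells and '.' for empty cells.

...........
...........
.....AA....
.....AA....
.CCC.AA....
.CCC.......
.CCC.......
.CCC.......
.CCC..BBB..
.CCC..BBB..
...........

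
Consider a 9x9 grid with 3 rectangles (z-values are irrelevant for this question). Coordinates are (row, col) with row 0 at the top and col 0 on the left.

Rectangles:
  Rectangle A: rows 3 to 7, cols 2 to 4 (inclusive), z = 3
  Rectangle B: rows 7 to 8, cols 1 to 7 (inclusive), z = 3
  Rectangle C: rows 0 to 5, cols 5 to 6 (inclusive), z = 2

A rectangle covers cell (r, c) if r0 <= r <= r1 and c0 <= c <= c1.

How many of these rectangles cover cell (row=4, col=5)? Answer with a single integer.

Answer: 1

Derivation:
Check cell (4,5):
  A: rows 3-7 cols 2-4 -> outside (col miss)
  B: rows 7-8 cols 1-7 -> outside (row miss)
  C: rows 0-5 cols 5-6 -> covers
Count covering = 1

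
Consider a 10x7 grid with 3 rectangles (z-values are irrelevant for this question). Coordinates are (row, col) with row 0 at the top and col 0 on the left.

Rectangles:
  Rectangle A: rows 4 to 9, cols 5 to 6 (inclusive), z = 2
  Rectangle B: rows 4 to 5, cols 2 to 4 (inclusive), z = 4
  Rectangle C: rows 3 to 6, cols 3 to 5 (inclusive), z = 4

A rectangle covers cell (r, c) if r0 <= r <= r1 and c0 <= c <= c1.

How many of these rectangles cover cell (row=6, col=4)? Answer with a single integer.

Answer: 1

Derivation:
Check cell (6,4):
  A: rows 4-9 cols 5-6 -> outside (col miss)
  B: rows 4-5 cols 2-4 -> outside (row miss)
  C: rows 3-6 cols 3-5 -> covers
Count covering = 1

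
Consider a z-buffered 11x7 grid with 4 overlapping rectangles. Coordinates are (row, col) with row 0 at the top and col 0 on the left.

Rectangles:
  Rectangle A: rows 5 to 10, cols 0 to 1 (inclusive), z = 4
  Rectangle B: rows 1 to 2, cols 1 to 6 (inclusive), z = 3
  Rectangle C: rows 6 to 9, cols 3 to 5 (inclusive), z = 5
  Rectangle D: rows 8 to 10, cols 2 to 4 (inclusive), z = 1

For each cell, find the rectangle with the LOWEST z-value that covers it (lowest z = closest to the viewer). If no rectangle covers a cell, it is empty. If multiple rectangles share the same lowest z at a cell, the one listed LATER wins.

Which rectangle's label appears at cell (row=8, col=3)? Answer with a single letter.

Check cell (8,3):
  A: rows 5-10 cols 0-1 -> outside (col miss)
  B: rows 1-2 cols 1-6 -> outside (row miss)
  C: rows 6-9 cols 3-5 z=5 -> covers; best now C (z=5)
  D: rows 8-10 cols 2-4 z=1 -> covers; best now D (z=1)
Winner: D at z=1

Answer: D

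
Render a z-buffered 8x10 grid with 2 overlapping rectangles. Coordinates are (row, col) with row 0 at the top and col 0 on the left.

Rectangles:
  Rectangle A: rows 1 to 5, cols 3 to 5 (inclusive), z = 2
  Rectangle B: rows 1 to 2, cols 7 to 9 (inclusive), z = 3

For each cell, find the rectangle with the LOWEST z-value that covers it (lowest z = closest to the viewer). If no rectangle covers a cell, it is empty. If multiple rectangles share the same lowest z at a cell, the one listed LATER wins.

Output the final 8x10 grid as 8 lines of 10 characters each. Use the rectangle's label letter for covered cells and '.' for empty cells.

..........
...AAA.BBB
...AAA.BBB
...AAA....
...AAA....
...AAA....
..........
..........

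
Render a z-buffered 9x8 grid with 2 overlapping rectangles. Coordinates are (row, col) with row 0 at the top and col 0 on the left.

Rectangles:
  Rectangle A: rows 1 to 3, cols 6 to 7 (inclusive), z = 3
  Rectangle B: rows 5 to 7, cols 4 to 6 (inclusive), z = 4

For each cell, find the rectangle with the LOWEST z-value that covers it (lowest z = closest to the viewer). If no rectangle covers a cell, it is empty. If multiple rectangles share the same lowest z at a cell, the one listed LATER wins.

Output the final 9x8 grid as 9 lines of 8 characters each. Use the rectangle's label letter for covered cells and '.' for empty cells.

........
......AA
......AA
......AA
........
....BBB.
....BBB.
....BBB.
........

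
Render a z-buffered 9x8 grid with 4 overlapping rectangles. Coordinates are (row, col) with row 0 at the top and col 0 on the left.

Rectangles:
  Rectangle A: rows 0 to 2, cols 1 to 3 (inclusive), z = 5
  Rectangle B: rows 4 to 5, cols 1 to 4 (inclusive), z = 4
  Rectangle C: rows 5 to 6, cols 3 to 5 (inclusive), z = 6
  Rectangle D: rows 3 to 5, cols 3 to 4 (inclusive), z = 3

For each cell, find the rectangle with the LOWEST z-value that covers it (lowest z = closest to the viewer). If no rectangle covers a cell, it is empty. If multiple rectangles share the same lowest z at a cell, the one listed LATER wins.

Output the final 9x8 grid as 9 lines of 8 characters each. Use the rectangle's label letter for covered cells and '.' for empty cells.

.AAA....
.AAA....
.AAA....
...DD...
.BBDD...
.BBDDC..
...CCC..
........
........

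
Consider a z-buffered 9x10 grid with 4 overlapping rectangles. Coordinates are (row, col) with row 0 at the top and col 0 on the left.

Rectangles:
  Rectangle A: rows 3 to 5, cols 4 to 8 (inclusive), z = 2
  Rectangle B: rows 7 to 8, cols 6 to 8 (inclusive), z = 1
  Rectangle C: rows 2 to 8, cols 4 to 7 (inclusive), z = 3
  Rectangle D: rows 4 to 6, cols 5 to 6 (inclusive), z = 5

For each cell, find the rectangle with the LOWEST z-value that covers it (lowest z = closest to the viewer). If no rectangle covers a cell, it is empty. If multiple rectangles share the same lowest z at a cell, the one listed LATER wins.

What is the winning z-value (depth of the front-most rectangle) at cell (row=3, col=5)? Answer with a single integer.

Answer: 2

Derivation:
Check cell (3,5):
  A: rows 3-5 cols 4-8 z=2 -> covers; best now A (z=2)
  B: rows 7-8 cols 6-8 -> outside (row miss)
  C: rows 2-8 cols 4-7 z=3 -> covers; best now A (z=2)
  D: rows 4-6 cols 5-6 -> outside (row miss)
Winner: A at z=2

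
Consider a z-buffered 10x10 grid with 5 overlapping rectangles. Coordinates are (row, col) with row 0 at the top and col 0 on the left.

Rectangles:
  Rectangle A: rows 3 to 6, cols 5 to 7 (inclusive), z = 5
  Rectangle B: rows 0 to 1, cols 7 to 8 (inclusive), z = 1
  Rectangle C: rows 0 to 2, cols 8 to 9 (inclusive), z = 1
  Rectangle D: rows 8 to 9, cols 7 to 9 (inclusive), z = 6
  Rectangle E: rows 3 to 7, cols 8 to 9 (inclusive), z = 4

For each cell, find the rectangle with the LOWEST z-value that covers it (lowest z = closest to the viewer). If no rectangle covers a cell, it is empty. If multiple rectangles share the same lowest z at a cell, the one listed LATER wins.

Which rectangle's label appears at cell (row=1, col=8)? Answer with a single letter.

Check cell (1,8):
  A: rows 3-6 cols 5-7 -> outside (row miss)
  B: rows 0-1 cols 7-8 z=1 -> covers; best now B (z=1)
  C: rows 0-2 cols 8-9 z=1 -> covers; best now C (z=1)
  D: rows 8-9 cols 7-9 -> outside (row miss)
  E: rows 3-7 cols 8-9 -> outside (row miss)
Winner: C at z=1

Answer: C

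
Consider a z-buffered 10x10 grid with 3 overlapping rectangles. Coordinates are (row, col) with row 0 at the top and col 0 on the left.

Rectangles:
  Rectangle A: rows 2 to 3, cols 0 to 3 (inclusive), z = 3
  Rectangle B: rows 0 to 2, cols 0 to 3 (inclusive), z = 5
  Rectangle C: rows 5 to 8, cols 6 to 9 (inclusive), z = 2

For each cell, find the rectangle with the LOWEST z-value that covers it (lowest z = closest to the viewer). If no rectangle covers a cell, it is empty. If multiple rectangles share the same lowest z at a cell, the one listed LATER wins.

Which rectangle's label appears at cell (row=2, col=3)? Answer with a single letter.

Check cell (2,3):
  A: rows 2-3 cols 0-3 z=3 -> covers; best now A (z=3)
  B: rows 0-2 cols 0-3 z=5 -> covers; best now A (z=3)
  C: rows 5-8 cols 6-9 -> outside (row miss)
Winner: A at z=3

Answer: A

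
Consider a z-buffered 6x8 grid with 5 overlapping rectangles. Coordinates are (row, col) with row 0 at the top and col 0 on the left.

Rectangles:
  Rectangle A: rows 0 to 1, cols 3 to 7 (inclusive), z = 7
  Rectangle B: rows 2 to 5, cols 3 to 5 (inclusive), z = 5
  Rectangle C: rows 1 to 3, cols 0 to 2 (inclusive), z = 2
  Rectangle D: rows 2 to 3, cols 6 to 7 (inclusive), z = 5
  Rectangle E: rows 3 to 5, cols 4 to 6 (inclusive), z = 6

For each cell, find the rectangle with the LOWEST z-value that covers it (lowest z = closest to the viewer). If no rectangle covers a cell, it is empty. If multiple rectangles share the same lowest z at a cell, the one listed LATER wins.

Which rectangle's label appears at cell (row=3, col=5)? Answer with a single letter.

Answer: B

Derivation:
Check cell (3,5):
  A: rows 0-1 cols 3-7 -> outside (row miss)
  B: rows 2-5 cols 3-5 z=5 -> covers; best now B (z=5)
  C: rows 1-3 cols 0-2 -> outside (col miss)
  D: rows 2-3 cols 6-7 -> outside (col miss)
  E: rows 3-5 cols 4-6 z=6 -> covers; best now B (z=5)
Winner: B at z=5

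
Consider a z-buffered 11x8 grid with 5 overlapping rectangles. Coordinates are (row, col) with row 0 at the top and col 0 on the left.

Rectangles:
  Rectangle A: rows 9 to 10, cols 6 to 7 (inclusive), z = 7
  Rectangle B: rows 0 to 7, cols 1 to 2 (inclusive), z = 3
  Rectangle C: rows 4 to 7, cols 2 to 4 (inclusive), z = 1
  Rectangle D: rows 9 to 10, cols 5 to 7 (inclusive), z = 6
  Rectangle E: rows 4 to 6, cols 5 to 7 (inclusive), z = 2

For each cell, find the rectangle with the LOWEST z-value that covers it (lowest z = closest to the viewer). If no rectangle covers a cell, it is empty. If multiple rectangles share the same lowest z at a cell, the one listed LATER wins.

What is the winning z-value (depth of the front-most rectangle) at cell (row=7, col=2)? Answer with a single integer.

Answer: 1

Derivation:
Check cell (7,2):
  A: rows 9-10 cols 6-7 -> outside (row miss)
  B: rows 0-7 cols 1-2 z=3 -> covers; best now B (z=3)
  C: rows 4-7 cols 2-4 z=1 -> covers; best now C (z=1)
  D: rows 9-10 cols 5-7 -> outside (row miss)
  E: rows 4-6 cols 5-7 -> outside (row miss)
Winner: C at z=1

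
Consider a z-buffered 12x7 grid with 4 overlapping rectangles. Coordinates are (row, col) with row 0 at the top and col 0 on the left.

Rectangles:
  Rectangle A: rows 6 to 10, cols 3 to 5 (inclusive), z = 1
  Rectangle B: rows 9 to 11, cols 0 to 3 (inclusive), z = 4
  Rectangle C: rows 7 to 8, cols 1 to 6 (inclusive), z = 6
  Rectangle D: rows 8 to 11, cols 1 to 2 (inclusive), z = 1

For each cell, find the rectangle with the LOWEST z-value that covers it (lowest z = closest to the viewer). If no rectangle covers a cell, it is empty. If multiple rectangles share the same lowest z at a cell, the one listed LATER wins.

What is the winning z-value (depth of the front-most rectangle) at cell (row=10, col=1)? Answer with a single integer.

Answer: 1

Derivation:
Check cell (10,1):
  A: rows 6-10 cols 3-5 -> outside (col miss)
  B: rows 9-11 cols 0-3 z=4 -> covers; best now B (z=4)
  C: rows 7-8 cols 1-6 -> outside (row miss)
  D: rows 8-11 cols 1-2 z=1 -> covers; best now D (z=1)
Winner: D at z=1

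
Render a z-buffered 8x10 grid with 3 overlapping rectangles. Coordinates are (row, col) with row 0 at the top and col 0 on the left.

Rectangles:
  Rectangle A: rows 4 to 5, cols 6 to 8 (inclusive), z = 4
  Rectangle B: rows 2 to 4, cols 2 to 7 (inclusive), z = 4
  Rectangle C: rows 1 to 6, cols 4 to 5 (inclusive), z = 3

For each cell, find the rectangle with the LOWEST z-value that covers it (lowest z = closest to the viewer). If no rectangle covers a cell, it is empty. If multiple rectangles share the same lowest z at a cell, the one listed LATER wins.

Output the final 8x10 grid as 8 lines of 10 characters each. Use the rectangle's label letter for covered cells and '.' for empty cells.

..........
....CC....
..BBCCBB..
..BBCCBB..
..BBCCBBA.
....CCAAA.
....CC....
..........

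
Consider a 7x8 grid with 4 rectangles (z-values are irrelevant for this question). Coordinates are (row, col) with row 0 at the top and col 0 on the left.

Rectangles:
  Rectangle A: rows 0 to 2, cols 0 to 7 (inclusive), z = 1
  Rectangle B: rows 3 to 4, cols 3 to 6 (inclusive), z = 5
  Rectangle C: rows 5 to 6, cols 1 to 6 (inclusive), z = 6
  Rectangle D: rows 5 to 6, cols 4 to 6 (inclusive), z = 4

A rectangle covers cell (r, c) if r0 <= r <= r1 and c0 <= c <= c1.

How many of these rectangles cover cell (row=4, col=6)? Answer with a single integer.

Check cell (4,6):
  A: rows 0-2 cols 0-7 -> outside (row miss)
  B: rows 3-4 cols 3-6 -> covers
  C: rows 5-6 cols 1-6 -> outside (row miss)
  D: rows 5-6 cols 4-6 -> outside (row miss)
Count covering = 1

Answer: 1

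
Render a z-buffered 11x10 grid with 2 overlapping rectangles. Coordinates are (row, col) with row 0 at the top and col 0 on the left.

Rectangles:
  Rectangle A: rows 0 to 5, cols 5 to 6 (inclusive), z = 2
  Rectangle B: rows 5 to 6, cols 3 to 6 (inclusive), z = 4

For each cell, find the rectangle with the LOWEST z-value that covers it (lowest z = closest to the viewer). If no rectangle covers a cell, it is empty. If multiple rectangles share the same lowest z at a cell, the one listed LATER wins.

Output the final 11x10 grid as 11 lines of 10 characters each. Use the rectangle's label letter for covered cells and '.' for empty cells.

.....AA...
.....AA...
.....AA...
.....AA...
.....AA...
...BBAA...
...BBBB...
..........
..........
..........
..........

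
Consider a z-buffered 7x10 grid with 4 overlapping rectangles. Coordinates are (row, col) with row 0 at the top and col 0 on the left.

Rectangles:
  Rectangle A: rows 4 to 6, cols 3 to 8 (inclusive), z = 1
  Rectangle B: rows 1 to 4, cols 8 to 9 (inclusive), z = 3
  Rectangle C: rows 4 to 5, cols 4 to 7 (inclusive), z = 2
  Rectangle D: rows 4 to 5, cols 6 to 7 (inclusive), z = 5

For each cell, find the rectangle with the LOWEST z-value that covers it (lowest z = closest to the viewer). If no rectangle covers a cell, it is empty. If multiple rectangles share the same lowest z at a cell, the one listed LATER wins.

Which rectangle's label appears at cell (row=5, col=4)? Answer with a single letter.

Check cell (5,4):
  A: rows 4-6 cols 3-8 z=1 -> covers; best now A (z=1)
  B: rows 1-4 cols 8-9 -> outside (row miss)
  C: rows 4-5 cols 4-7 z=2 -> covers; best now A (z=1)
  D: rows 4-5 cols 6-7 -> outside (col miss)
Winner: A at z=1

Answer: A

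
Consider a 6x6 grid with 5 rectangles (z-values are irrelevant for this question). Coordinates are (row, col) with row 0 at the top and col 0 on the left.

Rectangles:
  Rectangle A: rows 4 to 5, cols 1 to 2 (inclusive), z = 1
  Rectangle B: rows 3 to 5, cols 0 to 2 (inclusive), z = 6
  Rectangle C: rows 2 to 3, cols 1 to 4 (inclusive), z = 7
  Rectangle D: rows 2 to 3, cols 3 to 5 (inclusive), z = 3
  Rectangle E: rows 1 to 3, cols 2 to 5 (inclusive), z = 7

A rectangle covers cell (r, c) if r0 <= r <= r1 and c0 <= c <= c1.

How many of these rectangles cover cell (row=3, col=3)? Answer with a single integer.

Answer: 3

Derivation:
Check cell (3,3):
  A: rows 4-5 cols 1-2 -> outside (row miss)
  B: rows 3-5 cols 0-2 -> outside (col miss)
  C: rows 2-3 cols 1-4 -> covers
  D: rows 2-3 cols 3-5 -> covers
  E: rows 1-3 cols 2-5 -> covers
Count covering = 3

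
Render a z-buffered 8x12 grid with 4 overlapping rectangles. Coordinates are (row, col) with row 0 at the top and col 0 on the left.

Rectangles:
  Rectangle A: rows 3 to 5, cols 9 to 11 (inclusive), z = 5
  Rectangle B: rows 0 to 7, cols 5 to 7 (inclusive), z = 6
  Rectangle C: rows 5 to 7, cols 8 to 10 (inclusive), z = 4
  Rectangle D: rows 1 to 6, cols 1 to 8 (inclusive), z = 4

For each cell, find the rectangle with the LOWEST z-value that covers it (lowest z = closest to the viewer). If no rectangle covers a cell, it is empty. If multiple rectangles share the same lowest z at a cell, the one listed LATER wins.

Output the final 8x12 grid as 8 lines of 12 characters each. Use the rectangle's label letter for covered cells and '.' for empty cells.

.....BBB....
.DDDDDDDD...
.DDDDDDDD...
.DDDDDDDDAAA
.DDDDDDDDAAA
.DDDDDDDDCCA
.DDDDDDDDCC.
.....BBBCCC.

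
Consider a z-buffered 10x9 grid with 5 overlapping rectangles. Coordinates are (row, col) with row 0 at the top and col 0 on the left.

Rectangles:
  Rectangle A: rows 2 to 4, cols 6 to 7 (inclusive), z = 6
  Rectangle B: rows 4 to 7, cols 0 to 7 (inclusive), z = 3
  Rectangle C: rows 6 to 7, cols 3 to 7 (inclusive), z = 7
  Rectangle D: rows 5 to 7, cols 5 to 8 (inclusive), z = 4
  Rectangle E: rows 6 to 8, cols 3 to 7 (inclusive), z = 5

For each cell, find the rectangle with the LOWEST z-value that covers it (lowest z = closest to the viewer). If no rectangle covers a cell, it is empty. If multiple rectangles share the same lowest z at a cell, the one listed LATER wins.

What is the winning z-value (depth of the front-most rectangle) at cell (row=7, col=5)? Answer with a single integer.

Check cell (7,5):
  A: rows 2-4 cols 6-7 -> outside (row miss)
  B: rows 4-7 cols 0-7 z=3 -> covers; best now B (z=3)
  C: rows 6-7 cols 3-7 z=7 -> covers; best now B (z=3)
  D: rows 5-7 cols 5-8 z=4 -> covers; best now B (z=3)
  E: rows 6-8 cols 3-7 z=5 -> covers; best now B (z=3)
Winner: B at z=3

Answer: 3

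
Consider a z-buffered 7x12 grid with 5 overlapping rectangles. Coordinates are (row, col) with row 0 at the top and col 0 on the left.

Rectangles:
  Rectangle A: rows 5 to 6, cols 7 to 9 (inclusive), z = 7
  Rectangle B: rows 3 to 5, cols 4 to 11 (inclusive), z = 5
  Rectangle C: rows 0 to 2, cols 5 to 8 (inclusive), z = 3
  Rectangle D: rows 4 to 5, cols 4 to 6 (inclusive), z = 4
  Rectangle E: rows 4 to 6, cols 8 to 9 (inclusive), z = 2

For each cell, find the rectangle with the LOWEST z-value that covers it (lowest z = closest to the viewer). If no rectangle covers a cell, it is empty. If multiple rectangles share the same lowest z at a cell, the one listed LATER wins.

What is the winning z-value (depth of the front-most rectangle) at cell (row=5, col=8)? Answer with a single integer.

Check cell (5,8):
  A: rows 5-6 cols 7-9 z=7 -> covers; best now A (z=7)
  B: rows 3-5 cols 4-11 z=5 -> covers; best now B (z=5)
  C: rows 0-2 cols 5-8 -> outside (row miss)
  D: rows 4-5 cols 4-6 -> outside (col miss)
  E: rows 4-6 cols 8-9 z=2 -> covers; best now E (z=2)
Winner: E at z=2

Answer: 2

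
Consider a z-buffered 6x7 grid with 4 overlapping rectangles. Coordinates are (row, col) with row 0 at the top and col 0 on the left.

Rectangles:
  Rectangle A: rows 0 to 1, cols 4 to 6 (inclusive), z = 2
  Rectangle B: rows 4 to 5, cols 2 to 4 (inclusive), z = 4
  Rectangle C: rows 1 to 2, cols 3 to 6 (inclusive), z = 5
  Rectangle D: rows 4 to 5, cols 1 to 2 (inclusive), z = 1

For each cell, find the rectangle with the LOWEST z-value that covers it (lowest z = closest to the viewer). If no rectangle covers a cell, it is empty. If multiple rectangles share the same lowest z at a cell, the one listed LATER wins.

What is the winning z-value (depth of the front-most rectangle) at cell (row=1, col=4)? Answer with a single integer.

Answer: 2

Derivation:
Check cell (1,4):
  A: rows 0-1 cols 4-6 z=2 -> covers; best now A (z=2)
  B: rows 4-5 cols 2-4 -> outside (row miss)
  C: rows 1-2 cols 3-6 z=5 -> covers; best now A (z=2)
  D: rows 4-5 cols 1-2 -> outside (row miss)
Winner: A at z=2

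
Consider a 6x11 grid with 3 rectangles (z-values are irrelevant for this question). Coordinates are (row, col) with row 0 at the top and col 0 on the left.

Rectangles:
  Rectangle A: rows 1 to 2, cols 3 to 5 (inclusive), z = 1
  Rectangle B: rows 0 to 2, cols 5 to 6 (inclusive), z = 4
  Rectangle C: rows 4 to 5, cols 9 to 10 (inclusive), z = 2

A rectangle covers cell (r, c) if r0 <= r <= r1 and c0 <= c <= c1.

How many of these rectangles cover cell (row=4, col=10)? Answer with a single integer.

Answer: 1

Derivation:
Check cell (4,10):
  A: rows 1-2 cols 3-5 -> outside (row miss)
  B: rows 0-2 cols 5-6 -> outside (row miss)
  C: rows 4-5 cols 9-10 -> covers
Count covering = 1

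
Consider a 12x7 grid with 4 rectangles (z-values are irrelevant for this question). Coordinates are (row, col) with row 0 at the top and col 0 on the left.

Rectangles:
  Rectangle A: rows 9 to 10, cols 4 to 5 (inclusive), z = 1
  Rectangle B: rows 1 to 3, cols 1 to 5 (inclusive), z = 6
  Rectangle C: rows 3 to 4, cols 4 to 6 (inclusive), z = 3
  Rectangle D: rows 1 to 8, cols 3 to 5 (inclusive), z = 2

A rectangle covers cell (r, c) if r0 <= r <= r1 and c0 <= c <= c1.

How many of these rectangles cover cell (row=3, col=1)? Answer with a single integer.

Answer: 1

Derivation:
Check cell (3,1):
  A: rows 9-10 cols 4-5 -> outside (row miss)
  B: rows 1-3 cols 1-5 -> covers
  C: rows 3-4 cols 4-6 -> outside (col miss)
  D: rows 1-8 cols 3-5 -> outside (col miss)
Count covering = 1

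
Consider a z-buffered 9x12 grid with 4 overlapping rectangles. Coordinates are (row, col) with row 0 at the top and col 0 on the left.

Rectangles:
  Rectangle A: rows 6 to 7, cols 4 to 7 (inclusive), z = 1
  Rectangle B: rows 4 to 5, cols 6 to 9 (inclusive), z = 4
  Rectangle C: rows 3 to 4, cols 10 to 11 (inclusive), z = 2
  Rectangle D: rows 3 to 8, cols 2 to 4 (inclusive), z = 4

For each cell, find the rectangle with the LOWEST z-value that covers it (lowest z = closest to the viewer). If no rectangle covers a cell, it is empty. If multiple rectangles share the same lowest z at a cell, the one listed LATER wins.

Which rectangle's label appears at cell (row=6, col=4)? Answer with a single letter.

Check cell (6,4):
  A: rows 6-7 cols 4-7 z=1 -> covers; best now A (z=1)
  B: rows 4-5 cols 6-9 -> outside (row miss)
  C: rows 3-4 cols 10-11 -> outside (row miss)
  D: rows 3-8 cols 2-4 z=4 -> covers; best now A (z=1)
Winner: A at z=1

Answer: A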